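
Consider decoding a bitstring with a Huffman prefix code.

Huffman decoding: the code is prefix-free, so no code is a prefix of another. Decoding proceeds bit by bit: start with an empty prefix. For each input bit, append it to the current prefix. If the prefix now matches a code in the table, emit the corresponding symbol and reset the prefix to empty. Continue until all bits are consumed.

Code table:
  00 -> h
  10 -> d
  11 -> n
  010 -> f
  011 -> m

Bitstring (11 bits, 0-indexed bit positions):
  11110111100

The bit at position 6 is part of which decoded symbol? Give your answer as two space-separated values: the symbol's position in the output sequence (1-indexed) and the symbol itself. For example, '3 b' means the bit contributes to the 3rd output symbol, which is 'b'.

Bit 0: prefix='1' (no match yet)
Bit 1: prefix='11' -> emit 'n', reset
Bit 2: prefix='1' (no match yet)
Bit 3: prefix='11' -> emit 'n', reset
Bit 4: prefix='0' (no match yet)
Bit 5: prefix='01' (no match yet)
Bit 6: prefix='011' -> emit 'm', reset
Bit 7: prefix='1' (no match yet)
Bit 8: prefix='11' -> emit 'n', reset
Bit 9: prefix='0' (no match yet)
Bit 10: prefix='00' -> emit 'h', reset

Answer: 3 m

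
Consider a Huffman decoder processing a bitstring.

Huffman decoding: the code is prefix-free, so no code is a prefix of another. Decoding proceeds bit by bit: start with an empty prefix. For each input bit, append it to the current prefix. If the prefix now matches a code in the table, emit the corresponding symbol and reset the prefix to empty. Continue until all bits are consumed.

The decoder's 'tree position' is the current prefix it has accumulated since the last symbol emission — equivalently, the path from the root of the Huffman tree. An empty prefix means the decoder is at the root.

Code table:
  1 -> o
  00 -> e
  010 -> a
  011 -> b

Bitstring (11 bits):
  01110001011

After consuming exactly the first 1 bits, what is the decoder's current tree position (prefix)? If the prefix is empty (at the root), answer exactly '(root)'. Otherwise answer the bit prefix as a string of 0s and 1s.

Answer: 0

Derivation:
Bit 0: prefix='0' (no match yet)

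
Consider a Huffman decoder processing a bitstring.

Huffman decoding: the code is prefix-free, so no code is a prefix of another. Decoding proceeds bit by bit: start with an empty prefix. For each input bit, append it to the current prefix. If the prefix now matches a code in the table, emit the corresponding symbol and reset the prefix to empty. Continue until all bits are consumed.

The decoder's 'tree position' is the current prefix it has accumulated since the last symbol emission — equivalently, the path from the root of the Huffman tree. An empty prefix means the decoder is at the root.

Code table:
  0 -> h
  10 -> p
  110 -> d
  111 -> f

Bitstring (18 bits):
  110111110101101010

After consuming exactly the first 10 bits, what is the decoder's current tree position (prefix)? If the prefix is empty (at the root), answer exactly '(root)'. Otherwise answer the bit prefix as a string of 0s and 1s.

Answer: 1

Derivation:
Bit 0: prefix='1' (no match yet)
Bit 1: prefix='11' (no match yet)
Bit 2: prefix='110' -> emit 'd', reset
Bit 3: prefix='1' (no match yet)
Bit 4: prefix='11' (no match yet)
Bit 5: prefix='111' -> emit 'f', reset
Bit 6: prefix='1' (no match yet)
Bit 7: prefix='11' (no match yet)
Bit 8: prefix='110' -> emit 'd', reset
Bit 9: prefix='1' (no match yet)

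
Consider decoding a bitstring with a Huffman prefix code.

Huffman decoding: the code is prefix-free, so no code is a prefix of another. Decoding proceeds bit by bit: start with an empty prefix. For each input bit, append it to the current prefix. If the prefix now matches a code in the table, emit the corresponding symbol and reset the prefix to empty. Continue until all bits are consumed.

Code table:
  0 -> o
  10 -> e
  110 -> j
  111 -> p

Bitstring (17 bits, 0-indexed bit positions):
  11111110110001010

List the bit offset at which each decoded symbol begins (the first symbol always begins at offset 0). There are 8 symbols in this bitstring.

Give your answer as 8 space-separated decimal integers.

Bit 0: prefix='1' (no match yet)
Bit 1: prefix='11' (no match yet)
Bit 2: prefix='111' -> emit 'p', reset
Bit 3: prefix='1' (no match yet)
Bit 4: prefix='11' (no match yet)
Bit 5: prefix='111' -> emit 'p', reset
Bit 6: prefix='1' (no match yet)
Bit 7: prefix='10' -> emit 'e', reset
Bit 8: prefix='1' (no match yet)
Bit 9: prefix='11' (no match yet)
Bit 10: prefix='110' -> emit 'j', reset
Bit 11: prefix='0' -> emit 'o', reset
Bit 12: prefix='0' -> emit 'o', reset
Bit 13: prefix='1' (no match yet)
Bit 14: prefix='10' -> emit 'e', reset
Bit 15: prefix='1' (no match yet)
Bit 16: prefix='10' -> emit 'e', reset

Answer: 0 3 6 8 11 12 13 15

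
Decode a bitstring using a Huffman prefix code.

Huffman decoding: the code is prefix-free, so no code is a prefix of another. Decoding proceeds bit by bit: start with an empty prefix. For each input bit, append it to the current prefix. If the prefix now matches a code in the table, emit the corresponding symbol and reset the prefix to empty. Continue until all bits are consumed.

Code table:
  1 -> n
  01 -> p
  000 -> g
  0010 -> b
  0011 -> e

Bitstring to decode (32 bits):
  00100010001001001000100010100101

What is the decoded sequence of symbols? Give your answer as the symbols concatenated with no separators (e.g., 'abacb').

Bit 0: prefix='0' (no match yet)
Bit 1: prefix='00' (no match yet)
Bit 2: prefix='001' (no match yet)
Bit 3: prefix='0010' -> emit 'b', reset
Bit 4: prefix='0' (no match yet)
Bit 5: prefix='00' (no match yet)
Bit 6: prefix='001' (no match yet)
Bit 7: prefix='0010' -> emit 'b', reset
Bit 8: prefix='0' (no match yet)
Bit 9: prefix='00' (no match yet)
Bit 10: prefix='001' (no match yet)
Bit 11: prefix='0010' -> emit 'b', reset
Bit 12: prefix='0' (no match yet)
Bit 13: prefix='01' -> emit 'p', reset
Bit 14: prefix='0' (no match yet)
Bit 15: prefix='00' (no match yet)
Bit 16: prefix='001' (no match yet)
Bit 17: prefix='0010' -> emit 'b', reset
Bit 18: prefix='0' (no match yet)
Bit 19: prefix='00' (no match yet)
Bit 20: prefix='001' (no match yet)
Bit 21: prefix='0010' -> emit 'b', reset
Bit 22: prefix='0' (no match yet)
Bit 23: prefix='00' (no match yet)
Bit 24: prefix='001' (no match yet)
Bit 25: prefix='0010' -> emit 'b', reset
Bit 26: prefix='1' -> emit 'n', reset
Bit 27: prefix='0' (no match yet)
Bit 28: prefix='00' (no match yet)
Bit 29: prefix='001' (no match yet)
Bit 30: prefix='0010' -> emit 'b', reset
Bit 31: prefix='1' -> emit 'n', reset

Answer: bbbpbbbnbn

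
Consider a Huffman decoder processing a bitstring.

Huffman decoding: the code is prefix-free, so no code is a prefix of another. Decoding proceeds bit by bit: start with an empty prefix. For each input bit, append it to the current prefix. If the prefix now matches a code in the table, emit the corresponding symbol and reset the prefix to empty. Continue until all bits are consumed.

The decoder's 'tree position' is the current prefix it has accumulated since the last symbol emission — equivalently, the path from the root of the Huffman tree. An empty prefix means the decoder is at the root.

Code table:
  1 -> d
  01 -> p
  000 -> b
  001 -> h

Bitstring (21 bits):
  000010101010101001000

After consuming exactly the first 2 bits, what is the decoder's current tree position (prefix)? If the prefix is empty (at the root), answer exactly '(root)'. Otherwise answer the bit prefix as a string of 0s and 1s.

Answer: 00

Derivation:
Bit 0: prefix='0' (no match yet)
Bit 1: prefix='00' (no match yet)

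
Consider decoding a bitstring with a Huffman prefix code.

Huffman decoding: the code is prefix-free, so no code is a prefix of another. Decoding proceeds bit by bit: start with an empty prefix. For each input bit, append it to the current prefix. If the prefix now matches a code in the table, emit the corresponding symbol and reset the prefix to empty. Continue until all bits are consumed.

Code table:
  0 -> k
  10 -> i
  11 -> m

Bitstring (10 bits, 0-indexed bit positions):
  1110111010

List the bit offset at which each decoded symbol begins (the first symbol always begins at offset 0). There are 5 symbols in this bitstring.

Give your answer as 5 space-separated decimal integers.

Bit 0: prefix='1' (no match yet)
Bit 1: prefix='11' -> emit 'm', reset
Bit 2: prefix='1' (no match yet)
Bit 3: prefix='10' -> emit 'i', reset
Bit 4: prefix='1' (no match yet)
Bit 5: prefix='11' -> emit 'm', reset
Bit 6: prefix='1' (no match yet)
Bit 7: prefix='10' -> emit 'i', reset
Bit 8: prefix='1' (no match yet)
Bit 9: prefix='10' -> emit 'i', reset

Answer: 0 2 4 6 8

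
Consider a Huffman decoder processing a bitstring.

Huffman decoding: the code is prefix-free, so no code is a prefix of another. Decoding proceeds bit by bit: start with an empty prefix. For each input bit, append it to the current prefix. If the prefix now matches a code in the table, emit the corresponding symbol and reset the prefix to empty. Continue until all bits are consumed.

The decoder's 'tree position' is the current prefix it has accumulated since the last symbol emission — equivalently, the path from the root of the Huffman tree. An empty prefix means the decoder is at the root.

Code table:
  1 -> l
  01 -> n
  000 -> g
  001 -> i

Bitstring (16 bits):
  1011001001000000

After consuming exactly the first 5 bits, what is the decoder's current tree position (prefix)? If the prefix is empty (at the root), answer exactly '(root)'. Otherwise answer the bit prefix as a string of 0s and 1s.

Answer: 0

Derivation:
Bit 0: prefix='1' -> emit 'l', reset
Bit 1: prefix='0' (no match yet)
Bit 2: prefix='01' -> emit 'n', reset
Bit 3: prefix='1' -> emit 'l', reset
Bit 4: prefix='0' (no match yet)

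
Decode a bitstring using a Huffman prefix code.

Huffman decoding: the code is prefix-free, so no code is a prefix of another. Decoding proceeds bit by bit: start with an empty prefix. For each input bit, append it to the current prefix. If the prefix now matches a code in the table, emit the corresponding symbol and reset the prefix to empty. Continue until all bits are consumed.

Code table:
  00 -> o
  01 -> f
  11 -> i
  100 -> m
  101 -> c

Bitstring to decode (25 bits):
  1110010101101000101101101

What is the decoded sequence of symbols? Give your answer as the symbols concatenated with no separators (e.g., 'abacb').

Answer: imcfcoffcc

Derivation:
Bit 0: prefix='1' (no match yet)
Bit 1: prefix='11' -> emit 'i', reset
Bit 2: prefix='1' (no match yet)
Bit 3: prefix='10' (no match yet)
Bit 4: prefix='100' -> emit 'm', reset
Bit 5: prefix='1' (no match yet)
Bit 6: prefix='10' (no match yet)
Bit 7: prefix='101' -> emit 'c', reset
Bit 8: prefix='0' (no match yet)
Bit 9: prefix='01' -> emit 'f', reset
Bit 10: prefix='1' (no match yet)
Bit 11: prefix='10' (no match yet)
Bit 12: prefix='101' -> emit 'c', reset
Bit 13: prefix='0' (no match yet)
Bit 14: prefix='00' -> emit 'o', reset
Bit 15: prefix='0' (no match yet)
Bit 16: prefix='01' -> emit 'f', reset
Bit 17: prefix='0' (no match yet)
Bit 18: prefix='01' -> emit 'f', reset
Bit 19: prefix='1' (no match yet)
Bit 20: prefix='10' (no match yet)
Bit 21: prefix='101' -> emit 'c', reset
Bit 22: prefix='1' (no match yet)
Bit 23: prefix='10' (no match yet)
Bit 24: prefix='101' -> emit 'c', reset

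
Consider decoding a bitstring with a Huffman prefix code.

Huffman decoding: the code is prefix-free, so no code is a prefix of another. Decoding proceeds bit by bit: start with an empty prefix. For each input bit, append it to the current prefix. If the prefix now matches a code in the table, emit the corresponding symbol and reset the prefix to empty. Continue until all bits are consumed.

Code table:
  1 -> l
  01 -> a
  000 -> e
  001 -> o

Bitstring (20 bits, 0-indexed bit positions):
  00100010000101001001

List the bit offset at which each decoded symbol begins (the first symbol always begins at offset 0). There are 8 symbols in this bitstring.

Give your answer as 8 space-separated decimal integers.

Bit 0: prefix='0' (no match yet)
Bit 1: prefix='00' (no match yet)
Bit 2: prefix='001' -> emit 'o', reset
Bit 3: prefix='0' (no match yet)
Bit 4: prefix='00' (no match yet)
Bit 5: prefix='000' -> emit 'e', reset
Bit 6: prefix='1' -> emit 'l', reset
Bit 7: prefix='0' (no match yet)
Bit 8: prefix='00' (no match yet)
Bit 9: prefix='000' -> emit 'e', reset
Bit 10: prefix='0' (no match yet)
Bit 11: prefix='01' -> emit 'a', reset
Bit 12: prefix='0' (no match yet)
Bit 13: prefix='01' -> emit 'a', reset
Bit 14: prefix='0' (no match yet)
Bit 15: prefix='00' (no match yet)
Bit 16: prefix='001' -> emit 'o', reset
Bit 17: prefix='0' (no match yet)
Bit 18: prefix='00' (no match yet)
Bit 19: prefix='001' -> emit 'o', reset

Answer: 0 3 6 7 10 12 14 17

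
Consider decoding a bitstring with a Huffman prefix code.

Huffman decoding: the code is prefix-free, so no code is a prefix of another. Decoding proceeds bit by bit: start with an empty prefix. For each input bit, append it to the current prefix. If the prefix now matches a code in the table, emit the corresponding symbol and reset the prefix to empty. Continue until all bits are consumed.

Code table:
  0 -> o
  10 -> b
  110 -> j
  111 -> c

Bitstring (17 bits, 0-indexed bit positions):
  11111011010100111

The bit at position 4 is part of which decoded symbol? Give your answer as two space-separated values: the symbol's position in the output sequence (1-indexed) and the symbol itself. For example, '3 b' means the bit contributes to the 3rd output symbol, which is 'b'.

Answer: 2 j

Derivation:
Bit 0: prefix='1' (no match yet)
Bit 1: prefix='11' (no match yet)
Bit 2: prefix='111' -> emit 'c', reset
Bit 3: prefix='1' (no match yet)
Bit 4: prefix='11' (no match yet)
Bit 5: prefix='110' -> emit 'j', reset
Bit 6: prefix='1' (no match yet)
Bit 7: prefix='11' (no match yet)
Bit 8: prefix='110' -> emit 'j', reset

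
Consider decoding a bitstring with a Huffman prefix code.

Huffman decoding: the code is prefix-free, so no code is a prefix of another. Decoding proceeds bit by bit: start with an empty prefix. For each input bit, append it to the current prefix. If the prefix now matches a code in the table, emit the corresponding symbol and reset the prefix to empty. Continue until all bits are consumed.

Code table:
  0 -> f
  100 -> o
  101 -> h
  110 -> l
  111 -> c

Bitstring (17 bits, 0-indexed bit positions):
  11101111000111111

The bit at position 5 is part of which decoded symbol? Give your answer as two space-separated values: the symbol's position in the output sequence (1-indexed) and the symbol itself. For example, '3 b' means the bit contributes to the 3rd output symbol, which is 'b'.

Answer: 3 c

Derivation:
Bit 0: prefix='1' (no match yet)
Bit 1: prefix='11' (no match yet)
Bit 2: prefix='111' -> emit 'c', reset
Bit 3: prefix='0' -> emit 'f', reset
Bit 4: prefix='1' (no match yet)
Bit 5: prefix='11' (no match yet)
Bit 6: prefix='111' -> emit 'c', reset
Bit 7: prefix='1' (no match yet)
Bit 8: prefix='10' (no match yet)
Bit 9: prefix='100' -> emit 'o', reset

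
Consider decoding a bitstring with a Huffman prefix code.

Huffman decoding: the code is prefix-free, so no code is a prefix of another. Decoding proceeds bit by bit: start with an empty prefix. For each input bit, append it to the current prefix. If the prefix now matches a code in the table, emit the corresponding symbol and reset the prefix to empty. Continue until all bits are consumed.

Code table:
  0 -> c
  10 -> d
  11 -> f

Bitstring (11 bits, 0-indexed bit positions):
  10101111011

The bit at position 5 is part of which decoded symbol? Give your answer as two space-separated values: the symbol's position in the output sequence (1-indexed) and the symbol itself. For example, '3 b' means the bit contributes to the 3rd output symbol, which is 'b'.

Answer: 3 f

Derivation:
Bit 0: prefix='1' (no match yet)
Bit 1: prefix='10' -> emit 'd', reset
Bit 2: prefix='1' (no match yet)
Bit 3: prefix='10' -> emit 'd', reset
Bit 4: prefix='1' (no match yet)
Bit 5: prefix='11' -> emit 'f', reset
Bit 6: prefix='1' (no match yet)
Bit 7: prefix='11' -> emit 'f', reset
Bit 8: prefix='0' -> emit 'c', reset
Bit 9: prefix='1' (no match yet)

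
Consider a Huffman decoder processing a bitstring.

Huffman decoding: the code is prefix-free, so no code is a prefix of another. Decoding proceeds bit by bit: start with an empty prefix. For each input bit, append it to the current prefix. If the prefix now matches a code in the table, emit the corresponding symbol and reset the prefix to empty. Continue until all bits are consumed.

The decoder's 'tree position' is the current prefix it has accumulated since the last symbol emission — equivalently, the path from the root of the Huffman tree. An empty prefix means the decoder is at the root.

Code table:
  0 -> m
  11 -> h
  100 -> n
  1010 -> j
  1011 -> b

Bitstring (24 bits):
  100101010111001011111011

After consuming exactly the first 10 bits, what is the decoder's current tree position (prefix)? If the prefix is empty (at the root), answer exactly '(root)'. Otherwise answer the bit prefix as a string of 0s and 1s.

Bit 0: prefix='1' (no match yet)
Bit 1: prefix='10' (no match yet)
Bit 2: prefix='100' -> emit 'n', reset
Bit 3: prefix='1' (no match yet)
Bit 4: prefix='10' (no match yet)
Bit 5: prefix='101' (no match yet)
Bit 6: prefix='1010' -> emit 'j', reset
Bit 7: prefix='1' (no match yet)
Bit 8: prefix='10' (no match yet)
Bit 9: prefix='101' (no match yet)

Answer: 101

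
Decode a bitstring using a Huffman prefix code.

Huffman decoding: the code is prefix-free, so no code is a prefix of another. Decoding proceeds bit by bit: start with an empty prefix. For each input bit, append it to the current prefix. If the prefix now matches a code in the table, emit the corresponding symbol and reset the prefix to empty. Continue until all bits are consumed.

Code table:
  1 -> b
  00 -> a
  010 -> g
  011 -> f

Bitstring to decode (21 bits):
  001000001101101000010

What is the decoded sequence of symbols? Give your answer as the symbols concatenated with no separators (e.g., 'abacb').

Bit 0: prefix='0' (no match yet)
Bit 1: prefix='00' -> emit 'a', reset
Bit 2: prefix='1' -> emit 'b', reset
Bit 3: prefix='0' (no match yet)
Bit 4: prefix='00' -> emit 'a', reset
Bit 5: prefix='0' (no match yet)
Bit 6: prefix='00' -> emit 'a', reset
Bit 7: prefix='0' (no match yet)
Bit 8: prefix='01' (no match yet)
Bit 9: prefix='011' -> emit 'f', reset
Bit 10: prefix='0' (no match yet)
Bit 11: prefix='01' (no match yet)
Bit 12: prefix='011' -> emit 'f', reset
Bit 13: prefix='0' (no match yet)
Bit 14: prefix='01' (no match yet)
Bit 15: prefix='010' -> emit 'g', reset
Bit 16: prefix='0' (no match yet)
Bit 17: prefix='00' -> emit 'a', reset
Bit 18: prefix='0' (no match yet)
Bit 19: prefix='01' (no match yet)
Bit 20: prefix='010' -> emit 'g', reset

Answer: abaaffgag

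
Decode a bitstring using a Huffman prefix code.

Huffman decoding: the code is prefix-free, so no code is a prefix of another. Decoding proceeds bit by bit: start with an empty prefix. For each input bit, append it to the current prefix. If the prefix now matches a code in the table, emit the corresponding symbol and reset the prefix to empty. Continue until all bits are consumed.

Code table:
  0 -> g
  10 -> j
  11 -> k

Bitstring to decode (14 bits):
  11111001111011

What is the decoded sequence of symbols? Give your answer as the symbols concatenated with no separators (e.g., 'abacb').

Bit 0: prefix='1' (no match yet)
Bit 1: prefix='11' -> emit 'k', reset
Bit 2: prefix='1' (no match yet)
Bit 3: prefix='11' -> emit 'k', reset
Bit 4: prefix='1' (no match yet)
Bit 5: prefix='10' -> emit 'j', reset
Bit 6: prefix='0' -> emit 'g', reset
Bit 7: prefix='1' (no match yet)
Bit 8: prefix='11' -> emit 'k', reset
Bit 9: prefix='1' (no match yet)
Bit 10: prefix='11' -> emit 'k', reset
Bit 11: prefix='0' -> emit 'g', reset
Bit 12: prefix='1' (no match yet)
Bit 13: prefix='11' -> emit 'k', reset

Answer: kkjgkkgk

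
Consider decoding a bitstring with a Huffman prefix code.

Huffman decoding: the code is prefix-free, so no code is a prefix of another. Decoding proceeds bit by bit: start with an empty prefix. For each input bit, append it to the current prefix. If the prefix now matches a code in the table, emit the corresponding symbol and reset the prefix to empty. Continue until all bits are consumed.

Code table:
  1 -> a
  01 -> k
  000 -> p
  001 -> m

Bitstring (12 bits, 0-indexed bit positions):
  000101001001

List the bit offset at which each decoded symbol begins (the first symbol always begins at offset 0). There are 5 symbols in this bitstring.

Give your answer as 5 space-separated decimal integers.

Answer: 0 3 4 6 9

Derivation:
Bit 0: prefix='0' (no match yet)
Bit 1: prefix='00' (no match yet)
Bit 2: prefix='000' -> emit 'p', reset
Bit 3: prefix='1' -> emit 'a', reset
Bit 4: prefix='0' (no match yet)
Bit 5: prefix='01' -> emit 'k', reset
Bit 6: prefix='0' (no match yet)
Bit 7: prefix='00' (no match yet)
Bit 8: prefix='001' -> emit 'm', reset
Bit 9: prefix='0' (no match yet)
Bit 10: prefix='00' (no match yet)
Bit 11: prefix='001' -> emit 'm', reset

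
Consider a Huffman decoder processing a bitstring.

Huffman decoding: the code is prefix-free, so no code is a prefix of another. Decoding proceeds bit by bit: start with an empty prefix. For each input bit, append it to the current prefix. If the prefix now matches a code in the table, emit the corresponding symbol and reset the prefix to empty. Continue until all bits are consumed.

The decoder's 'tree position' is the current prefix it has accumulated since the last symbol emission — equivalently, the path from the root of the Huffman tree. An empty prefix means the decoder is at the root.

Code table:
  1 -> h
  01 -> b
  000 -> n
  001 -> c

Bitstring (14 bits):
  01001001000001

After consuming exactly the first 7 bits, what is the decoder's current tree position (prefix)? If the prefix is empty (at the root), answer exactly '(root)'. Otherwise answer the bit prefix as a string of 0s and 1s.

Answer: 00

Derivation:
Bit 0: prefix='0' (no match yet)
Bit 1: prefix='01' -> emit 'b', reset
Bit 2: prefix='0' (no match yet)
Bit 3: prefix='00' (no match yet)
Bit 4: prefix='001' -> emit 'c', reset
Bit 5: prefix='0' (no match yet)
Bit 6: prefix='00' (no match yet)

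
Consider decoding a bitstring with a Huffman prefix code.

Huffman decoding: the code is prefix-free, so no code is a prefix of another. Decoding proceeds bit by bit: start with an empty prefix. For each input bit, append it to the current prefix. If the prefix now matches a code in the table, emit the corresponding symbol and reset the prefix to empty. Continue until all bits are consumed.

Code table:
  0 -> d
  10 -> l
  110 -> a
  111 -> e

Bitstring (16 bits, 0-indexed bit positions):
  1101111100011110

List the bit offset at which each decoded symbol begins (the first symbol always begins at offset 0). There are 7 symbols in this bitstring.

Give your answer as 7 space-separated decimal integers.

Answer: 0 3 6 9 10 11 14

Derivation:
Bit 0: prefix='1' (no match yet)
Bit 1: prefix='11' (no match yet)
Bit 2: prefix='110' -> emit 'a', reset
Bit 3: prefix='1' (no match yet)
Bit 4: prefix='11' (no match yet)
Bit 5: prefix='111' -> emit 'e', reset
Bit 6: prefix='1' (no match yet)
Bit 7: prefix='11' (no match yet)
Bit 8: prefix='110' -> emit 'a', reset
Bit 9: prefix='0' -> emit 'd', reset
Bit 10: prefix='0' -> emit 'd', reset
Bit 11: prefix='1' (no match yet)
Bit 12: prefix='11' (no match yet)
Bit 13: prefix='111' -> emit 'e', reset
Bit 14: prefix='1' (no match yet)
Bit 15: prefix='10' -> emit 'l', reset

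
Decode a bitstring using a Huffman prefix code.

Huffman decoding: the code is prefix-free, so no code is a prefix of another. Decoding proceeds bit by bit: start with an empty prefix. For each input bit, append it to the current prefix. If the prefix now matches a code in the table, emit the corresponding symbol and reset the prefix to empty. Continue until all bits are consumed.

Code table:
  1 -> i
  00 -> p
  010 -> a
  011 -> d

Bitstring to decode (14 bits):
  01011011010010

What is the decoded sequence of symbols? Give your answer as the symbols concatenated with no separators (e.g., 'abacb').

Bit 0: prefix='0' (no match yet)
Bit 1: prefix='01' (no match yet)
Bit 2: prefix='010' -> emit 'a', reset
Bit 3: prefix='1' -> emit 'i', reset
Bit 4: prefix='1' -> emit 'i', reset
Bit 5: prefix='0' (no match yet)
Bit 6: prefix='01' (no match yet)
Bit 7: prefix='011' -> emit 'd', reset
Bit 8: prefix='0' (no match yet)
Bit 9: prefix='01' (no match yet)
Bit 10: prefix='010' -> emit 'a', reset
Bit 11: prefix='0' (no match yet)
Bit 12: prefix='01' (no match yet)
Bit 13: prefix='010' -> emit 'a', reset

Answer: aiidaa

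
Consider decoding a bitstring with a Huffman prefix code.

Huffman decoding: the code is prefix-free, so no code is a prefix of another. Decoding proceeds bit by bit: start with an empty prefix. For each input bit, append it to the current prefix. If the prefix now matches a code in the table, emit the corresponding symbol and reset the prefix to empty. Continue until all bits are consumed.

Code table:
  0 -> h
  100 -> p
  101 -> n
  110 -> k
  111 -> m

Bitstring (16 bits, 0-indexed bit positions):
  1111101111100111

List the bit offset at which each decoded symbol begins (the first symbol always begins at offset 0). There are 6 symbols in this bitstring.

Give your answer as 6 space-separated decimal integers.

Answer: 0 3 6 9 12 13

Derivation:
Bit 0: prefix='1' (no match yet)
Bit 1: prefix='11' (no match yet)
Bit 2: prefix='111' -> emit 'm', reset
Bit 3: prefix='1' (no match yet)
Bit 4: prefix='11' (no match yet)
Bit 5: prefix='110' -> emit 'k', reset
Bit 6: prefix='1' (no match yet)
Bit 7: prefix='11' (no match yet)
Bit 8: prefix='111' -> emit 'm', reset
Bit 9: prefix='1' (no match yet)
Bit 10: prefix='11' (no match yet)
Bit 11: prefix='110' -> emit 'k', reset
Bit 12: prefix='0' -> emit 'h', reset
Bit 13: prefix='1' (no match yet)
Bit 14: prefix='11' (no match yet)
Bit 15: prefix='111' -> emit 'm', reset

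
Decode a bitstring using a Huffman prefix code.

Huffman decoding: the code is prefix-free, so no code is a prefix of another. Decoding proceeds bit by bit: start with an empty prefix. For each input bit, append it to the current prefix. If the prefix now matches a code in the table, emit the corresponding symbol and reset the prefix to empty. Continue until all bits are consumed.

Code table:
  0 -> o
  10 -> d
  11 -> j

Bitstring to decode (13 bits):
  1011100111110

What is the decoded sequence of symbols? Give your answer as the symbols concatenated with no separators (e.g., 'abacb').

Bit 0: prefix='1' (no match yet)
Bit 1: prefix='10' -> emit 'd', reset
Bit 2: prefix='1' (no match yet)
Bit 3: prefix='11' -> emit 'j', reset
Bit 4: prefix='1' (no match yet)
Bit 5: prefix='10' -> emit 'd', reset
Bit 6: prefix='0' -> emit 'o', reset
Bit 7: prefix='1' (no match yet)
Bit 8: prefix='11' -> emit 'j', reset
Bit 9: prefix='1' (no match yet)
Bit 10: prefix='11' -> emit 'j', reset
Bit 11: prefix='1' (no match yet)
Bit 12: prefix='10' -> emit 'd', reset

Answer: djdojjd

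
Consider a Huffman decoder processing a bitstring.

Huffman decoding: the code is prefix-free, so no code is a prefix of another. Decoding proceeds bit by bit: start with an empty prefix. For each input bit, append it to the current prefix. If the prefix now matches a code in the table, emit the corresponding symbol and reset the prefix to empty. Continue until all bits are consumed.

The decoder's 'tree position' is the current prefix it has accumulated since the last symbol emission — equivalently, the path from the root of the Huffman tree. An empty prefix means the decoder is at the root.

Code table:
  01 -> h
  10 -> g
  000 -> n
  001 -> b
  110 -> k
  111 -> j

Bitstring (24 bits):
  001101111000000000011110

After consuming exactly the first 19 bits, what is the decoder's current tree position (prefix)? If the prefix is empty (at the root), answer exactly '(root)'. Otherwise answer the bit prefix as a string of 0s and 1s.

Bit 0: prefix='0' (no match yet)
Bit 1: prefix='00' (no match yet)
Bit 2: prefix='001' -> emit 'b', reset
Bit 3: prefix='1' (no match yet)
Bit 4: prefix='10' -> emit 'g', reset
Bit 5: prefix='1' (no match yet)
Bit 6: prefix='11' (no match yet)
Bit 7: prefix='111' -> emit 'j', reset
Bit 8: prefix='1' (no match yet)
Bit 9: prefix='10' -> emit 'g', reset
Bit 10: prefix='0' (no match yet)
Bit 11: prefix='00' (no match yet)
Bit 12: prefix='000' -> emit 'n', reset
Bit 13: prefix='0' (no match yet)
Bit 14: prefix='00' (no match yet)
Bit 15: prefix='000' -> emit 'n', reset
Bit 16: prefix='0' (no match yet)
Bit 17: prefix='00' (no match yet)
Bit 18: prefix='000' -> emit 'n', reset

Answer: (root)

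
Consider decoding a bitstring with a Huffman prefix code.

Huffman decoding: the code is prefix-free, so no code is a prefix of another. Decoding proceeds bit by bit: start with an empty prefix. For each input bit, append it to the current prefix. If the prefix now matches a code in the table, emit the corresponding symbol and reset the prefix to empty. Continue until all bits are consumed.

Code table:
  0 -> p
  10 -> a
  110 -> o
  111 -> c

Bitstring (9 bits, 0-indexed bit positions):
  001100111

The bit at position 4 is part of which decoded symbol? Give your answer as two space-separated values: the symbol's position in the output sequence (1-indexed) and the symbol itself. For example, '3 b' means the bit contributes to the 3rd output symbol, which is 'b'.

Bit 0: prefix='0' -> emit 'p', reset
Bit 1: prefix='0' -> emit 'p', reset
Bit 2: prefix='1' (no match yet)
Bit 3: prefix='11' (no match yet)
Bit 4: prefix='110' -> emit 'o', reset
Bit 5: prefix='0' -> emit 'p', reset
Bit 6: prefix='1' (no match yet)
Bit 7: prefix='11' (no match yet)
Bit 8: prefix='111' -> emit 'c', reset

Answer: 3 o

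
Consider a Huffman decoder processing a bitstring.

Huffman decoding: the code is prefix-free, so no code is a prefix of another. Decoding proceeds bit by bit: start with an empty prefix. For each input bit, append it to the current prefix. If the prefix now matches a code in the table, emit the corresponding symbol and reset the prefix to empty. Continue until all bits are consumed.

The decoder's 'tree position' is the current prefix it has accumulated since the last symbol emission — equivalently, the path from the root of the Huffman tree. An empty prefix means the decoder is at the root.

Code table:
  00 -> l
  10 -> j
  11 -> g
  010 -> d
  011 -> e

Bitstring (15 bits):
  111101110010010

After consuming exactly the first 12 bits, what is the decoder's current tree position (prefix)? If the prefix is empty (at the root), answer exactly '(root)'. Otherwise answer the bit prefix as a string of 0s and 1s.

Answer: (root)

Derivation:
Bit 0: prefix='1' (no match yet)
Bit 1: prefix='11' -> emit 'g', reset
Bit 2: prefix='1' (no match yet)
Bit 3: prefix='11' -> emit 'g', reset
Bit 4: prefix='0' (no match yet)
Bit 5: prefix='01' (no match yet)
Bit 6: prefix='011' -> emit 'e', reset
Bit 7: prefix='1' (no match yet)
Bit 8: prefix='10' -> emit 'j', reset
Bit 9: prefix='0' (no match yet)
Bit 10: prefix='01' (no match yet)
Bit 11: prefix='010' -> emit 'd', reset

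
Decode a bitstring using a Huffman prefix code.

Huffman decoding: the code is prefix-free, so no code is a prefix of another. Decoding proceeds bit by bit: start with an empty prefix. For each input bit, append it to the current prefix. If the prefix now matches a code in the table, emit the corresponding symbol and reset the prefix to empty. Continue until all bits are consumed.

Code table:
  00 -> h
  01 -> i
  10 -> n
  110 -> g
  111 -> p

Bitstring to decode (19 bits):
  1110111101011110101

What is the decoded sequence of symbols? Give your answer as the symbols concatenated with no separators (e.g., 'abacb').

Answer: pipiipii

Derivation:
Bit 0: prefix='1' (no match yet)
Bit 1: prefix='11' (no match yet)
Bit 2: prefix='111' -> emit 'p', reset
Bit 3: prefix='0' (no match yet)
Bit 4: prefix='01' -> emit 'i', reset
Bit 5: prefix='1' (no match yet)
Bit 6: prefix='11' (no match yet)
Bit 7: prefix='111' -> emit 'p', reset
Bit 8: prefix='0' (no match yet)
Bit 9: prefix='01' -> emit 'i', reset
Bit 10: prefix='0' (no match yet)
Bit 11: prefix='01' -> emit 'i', reset
Bit 12: prefix='1' (no match yet)
Bit 13: prefix='11' (no match yet)
Bit 14: prefix='111' -> emit 'p', reset
Bit 15: prefix='0' (no match yet)
Bit 16: prefix='01' -> emit 'i', reset
Bit 17: prefix='0' (no match yet)
Bit 18: prefix='01' -> emit 'i', reset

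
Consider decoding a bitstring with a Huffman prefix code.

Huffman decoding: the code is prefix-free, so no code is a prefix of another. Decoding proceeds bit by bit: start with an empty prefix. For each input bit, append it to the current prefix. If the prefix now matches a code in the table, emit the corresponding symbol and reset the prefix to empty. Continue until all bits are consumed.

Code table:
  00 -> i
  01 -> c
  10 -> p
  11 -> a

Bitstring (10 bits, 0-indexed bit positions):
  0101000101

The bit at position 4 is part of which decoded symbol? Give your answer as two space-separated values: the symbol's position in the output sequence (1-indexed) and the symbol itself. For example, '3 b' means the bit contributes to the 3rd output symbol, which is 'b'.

Answer: 3 i

Derivation:
Bit 0: prefix='0' (no match yet)
Bit 1: prefix='01' -> emit 'c', reset
Bit 2: prefix='0' (no match yet)
Bit 3: prefix='01' -> emit 'c', reset
Bit 4: prefix='0' (no match yet)
Bit 5: prefix='00' -> emit 'i', reset
Bit 6: prefix='0' (no match yet)
Bit 7: prefix='01' -> emit 'c', reset
Bit 8: prefix='0' (no match yet)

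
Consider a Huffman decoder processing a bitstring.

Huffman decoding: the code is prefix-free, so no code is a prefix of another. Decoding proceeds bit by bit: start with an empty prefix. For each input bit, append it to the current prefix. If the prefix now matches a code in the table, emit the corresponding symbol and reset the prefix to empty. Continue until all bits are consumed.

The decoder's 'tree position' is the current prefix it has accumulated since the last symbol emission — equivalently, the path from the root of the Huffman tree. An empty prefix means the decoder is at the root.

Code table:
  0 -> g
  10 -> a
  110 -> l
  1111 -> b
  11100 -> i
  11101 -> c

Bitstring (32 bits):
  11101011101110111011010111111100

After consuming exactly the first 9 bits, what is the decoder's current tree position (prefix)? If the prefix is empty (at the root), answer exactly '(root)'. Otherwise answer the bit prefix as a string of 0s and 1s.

Answer: 111

Derivation:
Bit 0: prefix='1' (no match yet)
Bit 1: prefix='11' (no match yet)
Bit 2: prefix='111' (no match yet)
Bit 3: prefix='1110' (no match yet)
Bit 4: prefix='11101' -> emit 'c', reset
Bit 5: prefix='0' -> emit 'g', reset
Bit 6: prefix='1' (no match yet)
Bit 7: prefix='11' (no match yet)
Bit 8: prefix='111' (no match yet)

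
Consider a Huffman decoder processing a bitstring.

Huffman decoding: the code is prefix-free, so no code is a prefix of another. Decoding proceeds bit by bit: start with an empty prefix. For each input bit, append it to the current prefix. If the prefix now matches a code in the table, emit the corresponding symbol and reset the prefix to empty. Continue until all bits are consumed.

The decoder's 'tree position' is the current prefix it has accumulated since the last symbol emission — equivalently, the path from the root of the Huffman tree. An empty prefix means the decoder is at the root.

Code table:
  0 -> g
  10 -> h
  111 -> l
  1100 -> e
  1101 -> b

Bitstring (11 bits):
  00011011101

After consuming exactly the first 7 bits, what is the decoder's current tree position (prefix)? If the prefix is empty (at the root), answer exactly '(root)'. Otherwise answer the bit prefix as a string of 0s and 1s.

Bit 0: prefix='0' -> emit 'g', reset
Bit 1: prefix='0' -> emit 'g', reset
Bit 2: prefix='0' -> emit 'g', reset
Bit 3: prefix='1' (no match yet)
Bit 4: prefix='11' (no match yet)
Bit 5: prefix='110' (no match yet)
Bit 6: prefix='1101' -> emit 'b', reset

Answer: (root)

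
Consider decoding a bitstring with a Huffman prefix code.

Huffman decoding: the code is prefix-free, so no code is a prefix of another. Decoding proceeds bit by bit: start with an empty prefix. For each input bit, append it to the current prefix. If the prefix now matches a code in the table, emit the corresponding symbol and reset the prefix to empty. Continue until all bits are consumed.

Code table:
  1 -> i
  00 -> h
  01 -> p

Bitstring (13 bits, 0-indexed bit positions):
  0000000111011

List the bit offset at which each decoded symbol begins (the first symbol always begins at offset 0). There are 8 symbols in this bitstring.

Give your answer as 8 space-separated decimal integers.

Answer: 0 2 4 6 8 9 10 12

Derivation:
Bit 0: prefix='0' (no match yet)
Bit 1: prefix='00' -> emit 'h', reset
Bit 2: prefix='0' (no match yet)
Bit 3: prefix='00' -> emit 'h', reset
Bit 4: prefix='0' (no match yet)
Bit 5: prefix='00' -> emit 'h', reset
Bit 6: prefix='0' (no match yet)
Bit 7: prefix='01' -> emit 'p', reset
Bit 8: prefix='1' -> emit 'i', reset
Bit 9: prefix='1' -> emit 'i', reset
Bit 10: prefix='0' (no match yet)
Bit 11: prefix='01' -> emit 'p', reset
Bit 12: prefix='1' -> emit 'i', reset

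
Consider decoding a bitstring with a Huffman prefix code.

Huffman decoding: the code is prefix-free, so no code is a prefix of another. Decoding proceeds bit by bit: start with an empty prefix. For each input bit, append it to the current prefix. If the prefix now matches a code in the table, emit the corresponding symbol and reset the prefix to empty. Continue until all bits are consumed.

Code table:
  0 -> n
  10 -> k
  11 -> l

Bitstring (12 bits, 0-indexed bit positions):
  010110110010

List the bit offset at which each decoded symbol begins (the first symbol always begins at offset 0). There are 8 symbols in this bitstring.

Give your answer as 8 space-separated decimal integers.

Answer: 0 1 3 5 6 8 9 10

Derivation:
Bit 0: prefix='0' -> emit 'n', reset
Bit 1: prefix='1' (no match yet)
Bit 2: prefix='10' -> emit 'k', reset
Bit 3: prefix='1' (no match yet)
Bit 4: prefix='11' -> emit 'l', reset
Bit 5: prefix='0' -> emit 'n', reset
Bit 6: prefix='1' (no match yet)
Bit 7: prefix='11' -> emit 'l', reset
Bit 8: prefix='0' -> emit 'n', reset
Bit 9: prefix='0' -> emit 'n', reset
Bit 10: prefix='1' (no match yet)
Bit 11: prefix='10' -> emit 'k', reset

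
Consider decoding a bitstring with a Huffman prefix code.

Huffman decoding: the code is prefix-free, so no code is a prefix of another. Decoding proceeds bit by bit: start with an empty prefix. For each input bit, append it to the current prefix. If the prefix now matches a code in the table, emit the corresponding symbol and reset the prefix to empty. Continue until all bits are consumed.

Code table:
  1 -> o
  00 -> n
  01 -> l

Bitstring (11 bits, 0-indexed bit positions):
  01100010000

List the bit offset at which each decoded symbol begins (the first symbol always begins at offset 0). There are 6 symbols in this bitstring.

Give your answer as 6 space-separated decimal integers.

Bit 0: prefix='0' (no match yet)
Bit 1: prefix='01' -> emit 'l', reset
Bit 2: prefix='1' -> emit 'o', reset
Bit 3: prefix='0' (no match yet)
Bit 4: prefix='00' -> emit 'n', reset
Bit 5: prefix='0' (no match yet)
Bit 6: prefix='01' -> emit 'l', reset
Bit 7: prefix='0' (no match yet)
Bit 8: prefix='00' -> emit 'n', reset
Bit 9: prefix='0' (no match yet)
Bit 10: prefix='00' -> emit 'n', reset

Answer: 0 2 3 5 7 9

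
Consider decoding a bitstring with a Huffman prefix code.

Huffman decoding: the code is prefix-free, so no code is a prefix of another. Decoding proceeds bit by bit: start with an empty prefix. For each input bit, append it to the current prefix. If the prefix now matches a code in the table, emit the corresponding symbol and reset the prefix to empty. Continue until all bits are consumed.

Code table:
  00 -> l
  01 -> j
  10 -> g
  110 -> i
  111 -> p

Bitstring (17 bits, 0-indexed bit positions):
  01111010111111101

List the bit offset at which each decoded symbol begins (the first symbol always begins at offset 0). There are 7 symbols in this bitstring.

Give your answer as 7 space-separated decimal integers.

Answer: 0 2 5 7 9 12 15

Derivation:
Bit 0: prefix='0' (no match yet)
Bit 1: prefix='01' -> emit 'j', reset
Bit 2: prefix='1' (no match yet)
Bit 3: prefix='11' (no match yet)
Bit 4: prefix='111' -> emit 'p', reset
Bit 5: prefix='0' (no match yet)
Bit 6: prefix='01' -> emit 'j', reset
Bit 7: prefix='0' (no match yet)
Bit 8: prefix='01' -> emit 'j', reset
Bit 9: prefix='1' (no match yet)
Bit 10: prefix='11' (no match yet)
Bit 11: prefix='111' -> emit 'p', reset
Bit 12: prefix='1' (no match yet)
Bit 13: prefix='11' (no match yet)
Bit 14: prefix='111' -> emit 'p', reset
Bit 15: prefix='0' (no match yet)
Bit 16: prefix='01' -> emit 'j', reset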